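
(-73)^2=5329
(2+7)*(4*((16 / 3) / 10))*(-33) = -3168 / 5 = -633.60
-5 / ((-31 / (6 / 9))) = 0.11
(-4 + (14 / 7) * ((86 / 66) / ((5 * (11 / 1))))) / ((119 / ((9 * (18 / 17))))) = -22788 / 71995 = -0.32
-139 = -139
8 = 8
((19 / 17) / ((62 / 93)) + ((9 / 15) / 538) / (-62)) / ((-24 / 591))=-936376263 / 22682080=-41.28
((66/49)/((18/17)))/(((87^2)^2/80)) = 0.00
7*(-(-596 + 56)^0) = -7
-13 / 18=-0.72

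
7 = 7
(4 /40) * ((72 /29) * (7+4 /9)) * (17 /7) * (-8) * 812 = -29158.40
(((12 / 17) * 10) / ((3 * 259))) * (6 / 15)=16 / 4403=0.00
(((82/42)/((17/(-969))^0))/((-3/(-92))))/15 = 3772/945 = 3.99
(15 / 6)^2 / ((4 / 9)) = 225 / 16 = 14.06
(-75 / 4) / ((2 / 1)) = -9.38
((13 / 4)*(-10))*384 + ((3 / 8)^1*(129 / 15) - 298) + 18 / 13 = -6642163 / 520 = -12773.39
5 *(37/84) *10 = 925/42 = 22.02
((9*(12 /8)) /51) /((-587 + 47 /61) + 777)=61 /43962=0.00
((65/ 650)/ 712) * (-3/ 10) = -3/ 71200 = -0.00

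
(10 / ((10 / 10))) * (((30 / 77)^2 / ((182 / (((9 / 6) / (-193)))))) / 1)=-6750 / 104131027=-0.00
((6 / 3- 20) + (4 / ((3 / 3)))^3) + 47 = 93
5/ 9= 0.56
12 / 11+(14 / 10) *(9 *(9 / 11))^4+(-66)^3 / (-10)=481204275 / 14641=32866.90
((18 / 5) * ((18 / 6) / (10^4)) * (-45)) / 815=-0.00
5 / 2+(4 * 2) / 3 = 31 / 6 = 5.17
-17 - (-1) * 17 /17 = -16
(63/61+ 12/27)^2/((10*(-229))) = -657721/690208290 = -0.00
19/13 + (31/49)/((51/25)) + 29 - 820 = -25639661/32487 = -789.23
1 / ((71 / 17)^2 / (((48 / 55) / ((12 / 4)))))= 4624 / 277255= 0.02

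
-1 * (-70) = 70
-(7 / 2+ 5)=-17 / 2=-8.50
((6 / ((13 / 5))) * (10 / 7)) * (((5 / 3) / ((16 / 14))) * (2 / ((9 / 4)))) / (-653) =-500 / 76401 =-0.01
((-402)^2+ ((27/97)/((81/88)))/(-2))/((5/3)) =96962.31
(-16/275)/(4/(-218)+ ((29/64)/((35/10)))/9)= 3515904/239525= 14.68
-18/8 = -9/4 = -2.25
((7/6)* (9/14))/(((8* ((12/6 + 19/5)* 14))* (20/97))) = 291/51968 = 0.01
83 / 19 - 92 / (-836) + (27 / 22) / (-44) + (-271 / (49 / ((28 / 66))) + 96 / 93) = 37554085 / 11973192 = 3.14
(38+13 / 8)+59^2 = 28165 / 8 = 3520.62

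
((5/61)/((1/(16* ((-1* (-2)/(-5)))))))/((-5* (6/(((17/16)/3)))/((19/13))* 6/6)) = 323/35685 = 0.01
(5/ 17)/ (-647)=-5/ 10999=-0.00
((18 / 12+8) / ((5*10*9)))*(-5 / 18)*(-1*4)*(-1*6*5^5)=-11875 / 27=-439.81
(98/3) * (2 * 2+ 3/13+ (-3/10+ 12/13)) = 30919/195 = 158.56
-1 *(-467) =467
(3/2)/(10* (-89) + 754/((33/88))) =9/6724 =0.00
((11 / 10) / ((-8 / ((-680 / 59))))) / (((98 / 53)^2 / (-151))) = -79317733 / 1133272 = -69.99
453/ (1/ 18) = 8154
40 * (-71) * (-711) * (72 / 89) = 145385280 / 89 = 1633542.47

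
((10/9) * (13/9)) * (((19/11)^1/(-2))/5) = -247/891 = -0.28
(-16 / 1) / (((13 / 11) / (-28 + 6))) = 3872 / 13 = 297.85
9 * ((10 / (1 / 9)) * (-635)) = -514350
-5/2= -2.50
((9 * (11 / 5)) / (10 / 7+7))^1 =693 / 295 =2.35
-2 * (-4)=8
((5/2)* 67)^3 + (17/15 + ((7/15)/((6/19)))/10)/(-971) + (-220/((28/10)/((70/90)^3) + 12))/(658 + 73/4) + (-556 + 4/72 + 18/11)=3980488318181218453/847116518600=4698867.55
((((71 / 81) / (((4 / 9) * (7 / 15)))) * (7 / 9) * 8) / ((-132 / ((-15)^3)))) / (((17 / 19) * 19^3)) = 44375 / 405042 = 0.11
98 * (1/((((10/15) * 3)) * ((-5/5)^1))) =-49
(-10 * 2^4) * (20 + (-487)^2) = -37950240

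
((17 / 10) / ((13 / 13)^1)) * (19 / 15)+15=2573 / 150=17.15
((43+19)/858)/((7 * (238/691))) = 0.03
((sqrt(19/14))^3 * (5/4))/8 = 95 * sqrt(266)/6272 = 0.25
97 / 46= 2.11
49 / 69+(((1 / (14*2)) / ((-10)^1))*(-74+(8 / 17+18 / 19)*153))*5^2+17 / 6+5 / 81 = -324164 / 35397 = -9.16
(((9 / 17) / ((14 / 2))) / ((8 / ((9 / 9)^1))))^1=0.01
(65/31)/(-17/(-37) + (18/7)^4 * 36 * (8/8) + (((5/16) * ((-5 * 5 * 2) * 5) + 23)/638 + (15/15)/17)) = 501033573040/376213758795821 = 0.00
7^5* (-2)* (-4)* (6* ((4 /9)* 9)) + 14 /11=3226945.27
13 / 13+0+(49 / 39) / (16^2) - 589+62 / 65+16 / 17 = -497387963 / 848640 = -586.10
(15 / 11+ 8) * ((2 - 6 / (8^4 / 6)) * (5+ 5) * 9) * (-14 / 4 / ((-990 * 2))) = 1470119 / 495616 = 2.97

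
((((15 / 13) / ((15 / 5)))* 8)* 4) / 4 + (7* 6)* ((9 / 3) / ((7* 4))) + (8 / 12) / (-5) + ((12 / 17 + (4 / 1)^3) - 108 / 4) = 299341 / 6630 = 45.15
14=14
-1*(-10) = 10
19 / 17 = 1.12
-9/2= -4.50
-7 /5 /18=-7 /90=-0.08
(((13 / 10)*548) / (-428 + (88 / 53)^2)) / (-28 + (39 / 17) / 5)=85048093 / 1398171614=0.06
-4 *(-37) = 148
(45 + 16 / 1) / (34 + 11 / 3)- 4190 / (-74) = 243506 / 4181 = 58.24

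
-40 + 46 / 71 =-2794 / 71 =-39.35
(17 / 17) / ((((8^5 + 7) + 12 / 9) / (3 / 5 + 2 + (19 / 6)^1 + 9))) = 443 / 983290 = 0.00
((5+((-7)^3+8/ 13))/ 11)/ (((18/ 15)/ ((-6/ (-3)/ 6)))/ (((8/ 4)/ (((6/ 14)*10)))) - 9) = 10234/ 429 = 23.86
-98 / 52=-49 / 26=-1.88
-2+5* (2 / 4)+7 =15 / 2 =7.50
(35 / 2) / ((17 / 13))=455 / 34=13.38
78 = 78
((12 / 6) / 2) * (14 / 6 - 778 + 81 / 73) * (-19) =3222932 / 219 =14716.58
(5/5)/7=1/7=0.14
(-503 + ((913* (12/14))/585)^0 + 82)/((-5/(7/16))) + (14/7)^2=163/4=40.75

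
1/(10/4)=2/5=0.40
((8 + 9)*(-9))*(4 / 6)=-102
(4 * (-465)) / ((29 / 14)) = -26040 / 29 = -897.93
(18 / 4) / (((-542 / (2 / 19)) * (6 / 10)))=-15 / 10298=-0.00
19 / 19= 1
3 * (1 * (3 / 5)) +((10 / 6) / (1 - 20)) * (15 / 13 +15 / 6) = 1.48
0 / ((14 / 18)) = 0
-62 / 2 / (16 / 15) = -465 / 16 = -29.06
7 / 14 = 1 / 2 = 0.50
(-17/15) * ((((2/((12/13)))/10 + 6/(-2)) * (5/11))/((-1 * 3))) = -2839/5940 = -0.48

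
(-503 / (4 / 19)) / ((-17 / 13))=124241 / 68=1827.07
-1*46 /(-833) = 46 /833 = 0.06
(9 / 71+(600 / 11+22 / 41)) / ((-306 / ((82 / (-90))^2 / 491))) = -72481481 / 237617805150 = -0.00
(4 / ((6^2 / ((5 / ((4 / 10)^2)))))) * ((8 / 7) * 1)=250 / 63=3.97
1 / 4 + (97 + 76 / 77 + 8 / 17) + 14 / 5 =2657469 / 26180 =101.51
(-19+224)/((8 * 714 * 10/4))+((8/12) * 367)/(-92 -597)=-670519/1967784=-0.34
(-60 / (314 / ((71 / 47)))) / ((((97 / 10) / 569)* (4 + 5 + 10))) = -12119700 / 13599497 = -0.89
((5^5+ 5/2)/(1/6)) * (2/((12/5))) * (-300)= -4691250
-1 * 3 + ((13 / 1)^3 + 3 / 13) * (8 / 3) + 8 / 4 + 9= 228824 / 39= 5867.28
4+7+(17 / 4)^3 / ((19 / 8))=6585 / 152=43.32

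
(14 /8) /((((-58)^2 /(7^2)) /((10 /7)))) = 245 /6728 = 0.04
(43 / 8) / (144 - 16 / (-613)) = 26359 / 706304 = 0.04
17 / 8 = 2.12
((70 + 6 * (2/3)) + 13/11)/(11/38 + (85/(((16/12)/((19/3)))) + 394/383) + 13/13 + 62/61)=1468411276/7950959599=0.18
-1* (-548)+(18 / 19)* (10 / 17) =177184 / 323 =548.56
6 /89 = 0.07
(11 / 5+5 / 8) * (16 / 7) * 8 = 1808 / 35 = 51.66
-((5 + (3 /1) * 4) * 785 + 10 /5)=-13347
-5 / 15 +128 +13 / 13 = 386 / 3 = 128.67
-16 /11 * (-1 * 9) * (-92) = -13248 /11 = -1204.36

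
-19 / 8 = -2.38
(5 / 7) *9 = 6.43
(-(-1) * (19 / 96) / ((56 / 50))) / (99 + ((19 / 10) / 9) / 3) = 21375 / 11983552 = 0.00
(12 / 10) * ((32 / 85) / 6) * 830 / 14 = 2656 / 595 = 4.46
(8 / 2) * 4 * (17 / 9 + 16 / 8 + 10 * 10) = 14960 / 9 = 1662.22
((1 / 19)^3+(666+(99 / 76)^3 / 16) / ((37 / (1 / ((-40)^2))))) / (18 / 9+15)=947863871 / 1413713428480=0.00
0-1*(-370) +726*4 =3274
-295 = -295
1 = 1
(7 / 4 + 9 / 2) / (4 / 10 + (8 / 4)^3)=125 / 168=0.74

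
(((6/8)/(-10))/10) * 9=-27/400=-0.07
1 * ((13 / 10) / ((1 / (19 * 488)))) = 60268 / 5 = 12053.60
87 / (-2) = -87 / 2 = -43.50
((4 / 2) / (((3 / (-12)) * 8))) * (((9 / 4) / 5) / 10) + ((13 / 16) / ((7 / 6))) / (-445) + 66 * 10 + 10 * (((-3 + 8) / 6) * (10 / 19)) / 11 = 25794742073 / 39062100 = 660.35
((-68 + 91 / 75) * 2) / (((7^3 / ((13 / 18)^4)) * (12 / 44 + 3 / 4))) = -1573682539 / 15190355250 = -0.10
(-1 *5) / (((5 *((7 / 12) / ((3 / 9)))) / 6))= -3.43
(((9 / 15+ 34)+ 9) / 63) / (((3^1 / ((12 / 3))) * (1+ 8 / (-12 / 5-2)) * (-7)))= 0.16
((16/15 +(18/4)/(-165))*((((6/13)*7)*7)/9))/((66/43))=722701/424710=1.70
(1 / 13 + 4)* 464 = 24592 / 13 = 1891.69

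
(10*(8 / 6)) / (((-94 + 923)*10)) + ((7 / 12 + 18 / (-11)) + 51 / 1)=5465773 / 109428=49.95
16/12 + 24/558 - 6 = -430/93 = -4.62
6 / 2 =3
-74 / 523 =-0.14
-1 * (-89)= 89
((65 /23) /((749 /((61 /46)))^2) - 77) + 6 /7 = -2078912704427 /27302796668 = -76.14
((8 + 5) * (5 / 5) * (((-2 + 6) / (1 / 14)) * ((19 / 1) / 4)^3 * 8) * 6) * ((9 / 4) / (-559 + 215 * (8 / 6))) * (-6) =7982793 / 43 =185646.35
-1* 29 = -29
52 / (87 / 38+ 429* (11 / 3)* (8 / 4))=1976 / 119635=0.02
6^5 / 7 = 7776 / 7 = 1110.86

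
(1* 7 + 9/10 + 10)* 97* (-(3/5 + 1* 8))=-746609/50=-14932.18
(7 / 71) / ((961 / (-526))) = -3682 / 68231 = -0.05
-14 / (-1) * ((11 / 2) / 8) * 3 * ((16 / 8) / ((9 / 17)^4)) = 6431117 / 8748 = 735.15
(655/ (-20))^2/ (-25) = -17161/ 400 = -42.90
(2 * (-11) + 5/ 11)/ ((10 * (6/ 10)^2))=-395/ 66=-5.98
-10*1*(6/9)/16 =-0.42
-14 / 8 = -1.75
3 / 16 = 0.19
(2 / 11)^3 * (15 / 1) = 120 / 1331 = 0.09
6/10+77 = 388/5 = 77.60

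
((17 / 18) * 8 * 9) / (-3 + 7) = 17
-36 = -36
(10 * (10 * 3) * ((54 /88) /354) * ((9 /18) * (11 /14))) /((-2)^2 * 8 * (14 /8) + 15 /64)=5400 /1486387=0.00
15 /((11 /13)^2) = 20.95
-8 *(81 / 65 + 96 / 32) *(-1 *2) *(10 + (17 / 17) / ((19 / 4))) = 856704 / 1235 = 693.69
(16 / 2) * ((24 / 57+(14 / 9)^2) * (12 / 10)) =69952 / 2565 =27.27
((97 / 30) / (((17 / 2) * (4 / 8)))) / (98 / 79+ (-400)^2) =7663 / 1611612495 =0.00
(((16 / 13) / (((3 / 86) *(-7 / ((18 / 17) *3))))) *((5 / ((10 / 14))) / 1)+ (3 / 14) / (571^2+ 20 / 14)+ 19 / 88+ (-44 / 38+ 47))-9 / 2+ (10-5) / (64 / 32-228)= -6721916286045447 / 95296982584232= -70.54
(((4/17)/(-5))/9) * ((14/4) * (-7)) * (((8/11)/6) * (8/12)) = 784/75735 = 0.01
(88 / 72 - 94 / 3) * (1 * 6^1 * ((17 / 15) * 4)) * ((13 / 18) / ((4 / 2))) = -119782 / 405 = -295.76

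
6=6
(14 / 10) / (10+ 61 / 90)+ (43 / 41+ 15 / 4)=776971 / 157604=4.93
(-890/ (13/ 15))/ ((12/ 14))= -15575/ 13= -1198.08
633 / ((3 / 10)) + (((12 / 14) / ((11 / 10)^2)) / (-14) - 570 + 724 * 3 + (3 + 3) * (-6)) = 21794704 / 5929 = 3675.95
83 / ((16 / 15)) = 1245 / 16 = 77.81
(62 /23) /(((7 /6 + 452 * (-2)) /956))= -2.85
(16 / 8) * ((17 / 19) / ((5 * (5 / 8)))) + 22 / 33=1766 / 1425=1.24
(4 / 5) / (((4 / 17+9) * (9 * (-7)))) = -68 / 49455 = -0.00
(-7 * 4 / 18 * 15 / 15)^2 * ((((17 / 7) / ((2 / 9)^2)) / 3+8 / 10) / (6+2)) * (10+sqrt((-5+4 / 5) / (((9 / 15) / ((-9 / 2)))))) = 16849 * sqrt(14) / 2160+16849 / 324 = 81.19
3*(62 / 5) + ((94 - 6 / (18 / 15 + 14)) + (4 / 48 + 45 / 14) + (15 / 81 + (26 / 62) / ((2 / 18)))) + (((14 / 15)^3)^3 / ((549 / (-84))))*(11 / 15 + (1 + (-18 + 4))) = 242032384714854944531 / 1740351638320312500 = 139.07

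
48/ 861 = 16/ 287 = 0.06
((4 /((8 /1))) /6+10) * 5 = 605 /12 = 50.42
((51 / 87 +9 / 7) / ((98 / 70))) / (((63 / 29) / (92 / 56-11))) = -124450 / 21609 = -5.76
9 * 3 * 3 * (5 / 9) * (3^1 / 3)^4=45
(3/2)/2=0.75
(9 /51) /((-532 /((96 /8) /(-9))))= 1 /2261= 0.00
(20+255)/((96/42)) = 1925/16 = 120.31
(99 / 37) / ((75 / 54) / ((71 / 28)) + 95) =63261 / 2259035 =0.03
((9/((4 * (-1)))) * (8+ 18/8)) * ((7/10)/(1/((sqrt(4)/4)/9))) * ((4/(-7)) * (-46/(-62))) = 943/2480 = 0.38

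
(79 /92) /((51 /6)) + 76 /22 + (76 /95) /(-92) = 152551 /43010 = 3.55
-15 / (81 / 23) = -4.26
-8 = -8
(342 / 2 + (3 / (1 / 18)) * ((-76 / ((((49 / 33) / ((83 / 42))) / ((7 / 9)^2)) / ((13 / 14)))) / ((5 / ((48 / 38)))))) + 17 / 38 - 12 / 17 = -95654729 / 158270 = -604.38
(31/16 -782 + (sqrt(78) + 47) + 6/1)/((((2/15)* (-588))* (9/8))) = 58165/7056 -5* sqrt(78)/441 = 8.14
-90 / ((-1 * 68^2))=45 / 2312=0.02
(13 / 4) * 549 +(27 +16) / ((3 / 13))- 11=23515 / 12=1959.58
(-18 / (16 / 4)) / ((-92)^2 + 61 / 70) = -315 / 592541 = -0.00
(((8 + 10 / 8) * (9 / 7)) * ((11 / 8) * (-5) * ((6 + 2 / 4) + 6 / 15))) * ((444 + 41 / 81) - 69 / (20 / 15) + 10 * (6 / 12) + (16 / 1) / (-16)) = -1203347189 / 5376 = -223836.90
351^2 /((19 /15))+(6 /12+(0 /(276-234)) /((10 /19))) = 3696049 /38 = 97264.45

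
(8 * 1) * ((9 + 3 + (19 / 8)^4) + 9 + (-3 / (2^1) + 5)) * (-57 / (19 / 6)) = -2076057 / 256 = -8109.60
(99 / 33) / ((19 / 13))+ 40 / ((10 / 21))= 86.05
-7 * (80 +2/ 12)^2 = -44986.86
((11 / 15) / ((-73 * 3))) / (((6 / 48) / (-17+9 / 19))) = 27632 / 62415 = 0.44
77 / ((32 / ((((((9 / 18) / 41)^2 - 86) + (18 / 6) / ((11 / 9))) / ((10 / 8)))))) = -8651083 / 53792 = -160.82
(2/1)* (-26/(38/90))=-2340/19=-123.16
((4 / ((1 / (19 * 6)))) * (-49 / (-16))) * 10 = 13965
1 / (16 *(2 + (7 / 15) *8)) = 15 / 1376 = 0.01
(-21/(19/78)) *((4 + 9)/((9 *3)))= -2366/57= -41.51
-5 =-5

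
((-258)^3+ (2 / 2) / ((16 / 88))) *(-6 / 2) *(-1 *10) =-515205195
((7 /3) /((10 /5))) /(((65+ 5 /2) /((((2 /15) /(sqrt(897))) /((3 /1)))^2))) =28 /735652125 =0.00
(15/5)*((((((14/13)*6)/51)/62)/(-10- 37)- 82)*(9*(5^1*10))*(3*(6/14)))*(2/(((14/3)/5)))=-4812086718000/15777853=-304989.96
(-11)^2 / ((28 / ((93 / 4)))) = 11253 / 112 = 100.47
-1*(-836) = 836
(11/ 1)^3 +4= 1335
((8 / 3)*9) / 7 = 24 / 7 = 3.43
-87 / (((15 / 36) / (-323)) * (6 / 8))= 449616 / 5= 89923.20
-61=-61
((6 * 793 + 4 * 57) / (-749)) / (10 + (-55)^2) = -4986 / 2273215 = -0.00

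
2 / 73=0.03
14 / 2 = 7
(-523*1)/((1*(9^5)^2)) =-523/3486784401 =-0.00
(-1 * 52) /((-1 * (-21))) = -52 /21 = -2.48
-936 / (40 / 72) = -8424 / 5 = -1684.80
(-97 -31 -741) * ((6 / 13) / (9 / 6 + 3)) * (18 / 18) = -3476 / 39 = -89.13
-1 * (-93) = 93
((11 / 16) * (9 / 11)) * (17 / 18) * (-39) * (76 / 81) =-4199 / 216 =-19.44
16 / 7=2.29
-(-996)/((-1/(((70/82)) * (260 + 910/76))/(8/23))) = -1441112400/17917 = -80432.68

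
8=8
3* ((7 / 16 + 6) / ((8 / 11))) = 3399 / 128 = 26.55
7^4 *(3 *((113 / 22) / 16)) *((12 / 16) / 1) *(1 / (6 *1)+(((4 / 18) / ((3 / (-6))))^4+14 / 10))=2784.65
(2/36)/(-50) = -1/900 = -0.00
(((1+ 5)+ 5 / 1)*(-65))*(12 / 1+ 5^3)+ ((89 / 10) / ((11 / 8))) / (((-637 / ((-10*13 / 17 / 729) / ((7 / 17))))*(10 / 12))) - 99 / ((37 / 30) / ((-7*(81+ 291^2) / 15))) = 521937175381103 / 169615215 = 3077183.70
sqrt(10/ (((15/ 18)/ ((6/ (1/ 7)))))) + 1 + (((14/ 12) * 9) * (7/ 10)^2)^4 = 6 * sqrt(14) + 1122744263281/ 1600000000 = 724.17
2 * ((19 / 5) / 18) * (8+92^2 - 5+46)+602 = 188837 / 45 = 4196.38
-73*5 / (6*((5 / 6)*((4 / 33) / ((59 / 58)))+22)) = -710655 / 258164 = -2.75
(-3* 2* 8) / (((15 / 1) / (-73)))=1168 / 5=233.60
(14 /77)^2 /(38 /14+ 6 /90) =105 /8833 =0.01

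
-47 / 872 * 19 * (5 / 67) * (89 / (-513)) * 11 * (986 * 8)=1150.44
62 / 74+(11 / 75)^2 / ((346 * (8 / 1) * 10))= 0.84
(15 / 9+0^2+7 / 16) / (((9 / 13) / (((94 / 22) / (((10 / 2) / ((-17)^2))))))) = 17834479 / 23760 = 750.61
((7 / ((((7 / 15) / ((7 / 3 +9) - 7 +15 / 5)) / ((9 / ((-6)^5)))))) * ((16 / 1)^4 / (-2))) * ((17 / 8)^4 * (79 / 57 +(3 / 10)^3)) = 73993676009 / 615600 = 120197.65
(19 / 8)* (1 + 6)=133 / 8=16.62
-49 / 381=-0.13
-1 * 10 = -10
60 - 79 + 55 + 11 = 47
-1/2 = -0.50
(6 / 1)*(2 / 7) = 12 / 7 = 1.71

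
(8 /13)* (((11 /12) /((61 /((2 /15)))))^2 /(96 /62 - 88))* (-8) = 7502 /32815033875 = 0.00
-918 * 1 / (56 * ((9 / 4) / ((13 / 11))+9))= -221 / 147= -1.50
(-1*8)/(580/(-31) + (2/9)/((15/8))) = 8370/19451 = 0.43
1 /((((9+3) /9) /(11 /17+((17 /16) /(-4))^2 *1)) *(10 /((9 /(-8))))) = -0.06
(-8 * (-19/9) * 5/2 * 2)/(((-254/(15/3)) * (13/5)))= -9500/14859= -0.64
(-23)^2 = 529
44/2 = 22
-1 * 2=-2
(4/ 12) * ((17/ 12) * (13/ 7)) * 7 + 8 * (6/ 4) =18.14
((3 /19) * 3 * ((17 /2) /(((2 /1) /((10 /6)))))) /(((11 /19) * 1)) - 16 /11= 191 /44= 4.34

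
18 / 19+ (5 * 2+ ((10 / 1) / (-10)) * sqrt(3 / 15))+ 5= 303 / 19 - sqrt(5) / 5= 15.50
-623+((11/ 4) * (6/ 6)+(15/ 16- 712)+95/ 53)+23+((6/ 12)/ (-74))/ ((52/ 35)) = -66614463/ 50986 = -1306.52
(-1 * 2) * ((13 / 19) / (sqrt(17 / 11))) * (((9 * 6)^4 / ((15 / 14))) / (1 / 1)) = -1031704128 * sqrt(187) / 1615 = -8735815.33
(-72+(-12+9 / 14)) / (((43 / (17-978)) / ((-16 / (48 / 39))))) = -14579331 / 602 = -24218.16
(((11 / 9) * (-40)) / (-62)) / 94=110 / 13113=0.01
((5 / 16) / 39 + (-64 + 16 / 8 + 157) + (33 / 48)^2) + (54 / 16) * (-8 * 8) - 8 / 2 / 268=-80628739 / 668928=-120.53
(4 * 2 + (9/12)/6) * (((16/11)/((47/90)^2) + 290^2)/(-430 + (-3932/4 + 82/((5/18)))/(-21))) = -3487021321875/2027071178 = -1720.23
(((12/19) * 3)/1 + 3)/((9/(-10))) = -310/57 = -5.44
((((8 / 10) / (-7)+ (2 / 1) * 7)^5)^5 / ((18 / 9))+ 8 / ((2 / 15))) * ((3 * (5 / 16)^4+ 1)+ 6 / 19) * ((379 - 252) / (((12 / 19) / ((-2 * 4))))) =-5191838105532765048180640233174046902340560559595373516949293019577401153 / 130963732389059072344433593750000000000000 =-39643327284756736392686270000000.00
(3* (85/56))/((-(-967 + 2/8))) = 85/18046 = 0.00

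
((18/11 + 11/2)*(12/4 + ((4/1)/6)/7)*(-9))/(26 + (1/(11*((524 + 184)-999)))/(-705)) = -6280820325/821440634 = -7.65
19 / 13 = 1.46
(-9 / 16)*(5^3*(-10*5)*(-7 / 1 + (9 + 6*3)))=140625 / 2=70312.50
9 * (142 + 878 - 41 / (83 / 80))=732420 / 83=8824.34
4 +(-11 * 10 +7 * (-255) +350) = -1541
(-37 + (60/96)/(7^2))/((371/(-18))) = 130491/72716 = 1.79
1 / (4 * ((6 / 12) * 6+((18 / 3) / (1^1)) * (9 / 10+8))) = 5 / 1128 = 0.00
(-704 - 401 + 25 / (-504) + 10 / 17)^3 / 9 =-847402931992418140625 / 5660840037888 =-149695615.20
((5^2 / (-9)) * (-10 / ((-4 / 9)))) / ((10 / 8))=-50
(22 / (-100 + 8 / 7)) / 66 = -7 / 2076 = -0.00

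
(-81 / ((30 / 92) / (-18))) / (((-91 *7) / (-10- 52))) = 1386072 / 3185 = 435.19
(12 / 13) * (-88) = -1056 / 13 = -81.23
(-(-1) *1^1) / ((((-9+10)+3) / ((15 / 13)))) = 15 / 52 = 0.29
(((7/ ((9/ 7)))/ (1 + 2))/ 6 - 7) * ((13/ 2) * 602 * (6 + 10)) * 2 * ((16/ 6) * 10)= -5434374400/ 243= -22363680.66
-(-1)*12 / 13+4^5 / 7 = 147.21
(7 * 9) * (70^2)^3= 7411887000000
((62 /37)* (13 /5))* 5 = 806 /37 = 21.78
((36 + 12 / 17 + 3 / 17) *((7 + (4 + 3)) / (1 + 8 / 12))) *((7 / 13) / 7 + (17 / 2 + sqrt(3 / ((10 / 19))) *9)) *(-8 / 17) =-948024 *sqrt(570) / 7225-23489928 / 18785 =-4383.16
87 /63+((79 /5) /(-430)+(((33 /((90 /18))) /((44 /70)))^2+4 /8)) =112.09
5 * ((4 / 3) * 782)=15640 / 3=5213.33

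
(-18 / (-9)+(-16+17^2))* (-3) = -825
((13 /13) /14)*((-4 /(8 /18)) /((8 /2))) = -9 /56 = -0.16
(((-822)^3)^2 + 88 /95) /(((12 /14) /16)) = 1641128311015159846208 /285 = 5758344950930385425.29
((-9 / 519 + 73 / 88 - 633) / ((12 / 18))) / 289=-28873281 / 8799472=-3.28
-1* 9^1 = -9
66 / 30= 11 / 5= 2.20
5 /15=1 /3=0.33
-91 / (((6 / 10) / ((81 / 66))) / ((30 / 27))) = -2275 / 11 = -206.82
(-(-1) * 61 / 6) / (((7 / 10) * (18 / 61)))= 18605 / 378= 49.22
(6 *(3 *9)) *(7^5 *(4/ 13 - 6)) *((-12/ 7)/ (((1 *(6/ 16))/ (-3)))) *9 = -24868674432/ 13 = -1912974956.31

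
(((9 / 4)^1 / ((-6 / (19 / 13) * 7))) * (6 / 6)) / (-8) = 57 / 5824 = 0.01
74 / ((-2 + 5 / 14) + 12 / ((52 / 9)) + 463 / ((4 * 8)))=215488 / 43397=4.97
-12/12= -1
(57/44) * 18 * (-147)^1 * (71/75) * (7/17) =-12493089/9350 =-1336.16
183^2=33489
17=17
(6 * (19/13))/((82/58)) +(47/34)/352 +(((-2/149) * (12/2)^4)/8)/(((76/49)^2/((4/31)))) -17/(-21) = 1541123241305189/223369179249216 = 6.90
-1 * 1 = -1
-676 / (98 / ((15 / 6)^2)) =-4225 / 98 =-43.11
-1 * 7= -7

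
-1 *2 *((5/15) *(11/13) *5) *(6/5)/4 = -11/13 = -0.85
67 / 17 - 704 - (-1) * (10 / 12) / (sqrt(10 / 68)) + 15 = -682.89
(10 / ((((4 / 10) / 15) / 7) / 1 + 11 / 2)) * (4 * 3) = 126000 / 5779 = 21.80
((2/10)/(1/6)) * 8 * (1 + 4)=48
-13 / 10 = -1.30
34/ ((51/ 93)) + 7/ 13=813/ 13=62.54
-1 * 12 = -12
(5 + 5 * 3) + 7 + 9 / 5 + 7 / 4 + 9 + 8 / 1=951 / 20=47.55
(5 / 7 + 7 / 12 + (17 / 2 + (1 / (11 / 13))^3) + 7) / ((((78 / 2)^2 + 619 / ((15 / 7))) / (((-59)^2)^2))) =124965677538145 / 1011751664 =123514.18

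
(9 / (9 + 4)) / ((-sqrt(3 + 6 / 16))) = -2*sqrt(6) / 13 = -0.38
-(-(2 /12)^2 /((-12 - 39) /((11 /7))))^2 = -121 /165173904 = -0.00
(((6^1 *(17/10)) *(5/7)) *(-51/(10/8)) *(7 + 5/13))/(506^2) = -249696/29124095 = -0.01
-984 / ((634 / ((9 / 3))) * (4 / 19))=-7011 / 317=-22.12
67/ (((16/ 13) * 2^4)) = 3.40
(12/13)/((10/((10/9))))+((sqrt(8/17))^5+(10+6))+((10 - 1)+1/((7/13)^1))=128*sqrt(34)/4913+7360/273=27.11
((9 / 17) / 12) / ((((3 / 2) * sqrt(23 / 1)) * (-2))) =-sqrt(23) / 1564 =-0.00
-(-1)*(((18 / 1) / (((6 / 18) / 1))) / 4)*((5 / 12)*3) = 135 / 8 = 16.88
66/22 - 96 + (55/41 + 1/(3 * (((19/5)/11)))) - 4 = -221299/2337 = -94.69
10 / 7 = 1.43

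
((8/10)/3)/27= 4/405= 0.01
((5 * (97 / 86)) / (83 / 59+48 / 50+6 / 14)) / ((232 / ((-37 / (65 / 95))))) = -3520360375 / 7486110112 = -0.47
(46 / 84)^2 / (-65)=-529 / 114660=-0.00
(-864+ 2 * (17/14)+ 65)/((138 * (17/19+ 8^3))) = -52972/4706835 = -0.01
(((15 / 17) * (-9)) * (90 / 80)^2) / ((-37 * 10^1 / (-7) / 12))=-45927 / 20128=-2.28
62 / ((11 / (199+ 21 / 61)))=753920 / 671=1123.58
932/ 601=1.55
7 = 7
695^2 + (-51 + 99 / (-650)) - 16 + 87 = 313979151 / 650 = 483044.85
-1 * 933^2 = -870489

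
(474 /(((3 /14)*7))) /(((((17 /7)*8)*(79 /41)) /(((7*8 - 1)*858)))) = 6771765 /17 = 398339.12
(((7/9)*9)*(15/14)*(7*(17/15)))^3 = 1685159/8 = 210644.88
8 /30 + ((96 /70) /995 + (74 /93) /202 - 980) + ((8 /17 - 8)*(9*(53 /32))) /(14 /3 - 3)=-5822637465047 /5560890825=-1047.07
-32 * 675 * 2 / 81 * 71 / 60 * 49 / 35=-883.56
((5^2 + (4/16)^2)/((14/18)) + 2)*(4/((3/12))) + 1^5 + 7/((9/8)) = 34952/63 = 554.79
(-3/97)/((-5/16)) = 48/485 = 0.10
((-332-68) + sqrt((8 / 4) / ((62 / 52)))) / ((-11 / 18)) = 7200 / 11-36*sqrt(403) / 341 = 652.43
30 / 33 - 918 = -10088 / 11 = -917.09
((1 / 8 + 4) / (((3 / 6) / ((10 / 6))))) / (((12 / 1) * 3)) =55 / 144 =0.38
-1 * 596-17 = -613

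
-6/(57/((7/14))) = -1/19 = -0.05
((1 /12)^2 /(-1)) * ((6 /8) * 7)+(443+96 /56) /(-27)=-199673 /12096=-16.51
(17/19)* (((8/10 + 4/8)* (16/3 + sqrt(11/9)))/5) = 221* sqrt(11)/2850 + 1768/1425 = 1.50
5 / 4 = 1.25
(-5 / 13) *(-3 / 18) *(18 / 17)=15 / 221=0.07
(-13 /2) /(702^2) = -1 /75816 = -0.00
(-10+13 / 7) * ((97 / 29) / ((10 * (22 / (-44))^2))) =-11058 / 1015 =-10.89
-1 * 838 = -838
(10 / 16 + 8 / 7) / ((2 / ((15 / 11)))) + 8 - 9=0.21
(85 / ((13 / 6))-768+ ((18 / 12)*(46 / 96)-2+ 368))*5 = -753065 / 416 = -1810.25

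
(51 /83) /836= 51 /69388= 0.00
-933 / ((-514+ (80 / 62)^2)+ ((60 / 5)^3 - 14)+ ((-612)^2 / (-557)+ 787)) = -499413441 / 704549815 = -0.71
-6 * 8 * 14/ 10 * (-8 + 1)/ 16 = 147/ 5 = 29.40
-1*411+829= 418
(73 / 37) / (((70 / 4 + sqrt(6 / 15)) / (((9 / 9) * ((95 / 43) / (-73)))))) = -33250 / 9732147 + 380 * sqrt(10) / 9732147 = -0.00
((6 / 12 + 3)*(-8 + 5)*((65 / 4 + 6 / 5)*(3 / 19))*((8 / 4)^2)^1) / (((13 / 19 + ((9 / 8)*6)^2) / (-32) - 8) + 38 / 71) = 12.99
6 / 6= 1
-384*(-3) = 1152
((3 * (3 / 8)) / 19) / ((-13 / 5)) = -45 / 1976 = -0.02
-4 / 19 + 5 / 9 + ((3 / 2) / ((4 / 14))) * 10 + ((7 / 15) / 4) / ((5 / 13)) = 908837 / 17100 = 53.15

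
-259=-259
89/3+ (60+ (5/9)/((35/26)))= 5675/63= 90.08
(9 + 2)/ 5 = 11/ 5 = 2.20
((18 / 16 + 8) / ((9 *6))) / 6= 0.03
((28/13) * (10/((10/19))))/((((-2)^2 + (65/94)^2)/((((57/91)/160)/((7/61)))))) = 145933167/468101270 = 0.31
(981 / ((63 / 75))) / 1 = 8175 / 7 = 1167.86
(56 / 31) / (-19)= -56 / 589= -0.10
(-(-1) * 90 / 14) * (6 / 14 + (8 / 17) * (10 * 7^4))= 60507495 / 833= 72638.05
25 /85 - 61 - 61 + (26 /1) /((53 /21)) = -100375 /901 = -111.40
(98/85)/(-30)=-49/1275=-0.04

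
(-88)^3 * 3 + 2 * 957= -2042502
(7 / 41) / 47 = 7 / 1927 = 0.00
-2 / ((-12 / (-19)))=-19 / 6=-3.17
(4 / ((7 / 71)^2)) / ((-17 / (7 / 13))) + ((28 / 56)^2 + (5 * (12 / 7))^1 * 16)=124.36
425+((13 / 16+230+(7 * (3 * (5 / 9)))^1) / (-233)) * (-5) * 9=1758985 / 3728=471.83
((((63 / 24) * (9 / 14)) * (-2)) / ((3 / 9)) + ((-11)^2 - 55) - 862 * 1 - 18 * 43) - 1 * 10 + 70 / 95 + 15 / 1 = -239307 / 152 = -1574.39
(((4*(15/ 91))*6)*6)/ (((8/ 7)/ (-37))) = -9990/ 13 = -768.46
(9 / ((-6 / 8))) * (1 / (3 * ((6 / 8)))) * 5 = -80 / 3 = -26.67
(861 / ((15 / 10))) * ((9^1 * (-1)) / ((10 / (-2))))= 5166 / 5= 1033.20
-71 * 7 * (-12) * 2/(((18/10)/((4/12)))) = 19880/9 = 2208.89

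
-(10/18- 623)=5602/9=622.44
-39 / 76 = -0.51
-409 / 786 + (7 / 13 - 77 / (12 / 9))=-1179809 / 20436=-57.73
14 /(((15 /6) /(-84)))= -2352 /5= -470.40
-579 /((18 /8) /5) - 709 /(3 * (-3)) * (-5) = -1680.56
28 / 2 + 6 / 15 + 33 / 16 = 1317 / 80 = 16.46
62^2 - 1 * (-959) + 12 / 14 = 4803.86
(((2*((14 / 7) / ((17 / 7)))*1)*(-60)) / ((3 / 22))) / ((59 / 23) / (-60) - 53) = 2428800 / 177769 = 13.66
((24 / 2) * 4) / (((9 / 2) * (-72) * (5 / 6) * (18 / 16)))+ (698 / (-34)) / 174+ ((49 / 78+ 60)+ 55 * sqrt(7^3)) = 156652874 / 2595645+ 385 * sqrt(7) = 1078.97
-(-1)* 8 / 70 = 4 / 35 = 0.11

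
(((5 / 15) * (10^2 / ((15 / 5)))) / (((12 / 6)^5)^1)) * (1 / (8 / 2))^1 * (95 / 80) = 475 / 4608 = 0.10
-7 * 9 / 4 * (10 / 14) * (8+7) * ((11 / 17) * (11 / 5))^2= -341.96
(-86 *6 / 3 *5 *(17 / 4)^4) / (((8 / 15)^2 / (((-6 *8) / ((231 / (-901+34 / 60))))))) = -1039441813275 / 5632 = -184559981.05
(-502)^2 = 252004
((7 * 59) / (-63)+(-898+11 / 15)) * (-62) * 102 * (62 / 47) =5315667712 / 705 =7539954.20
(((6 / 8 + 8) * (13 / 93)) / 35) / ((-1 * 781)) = -13 / 290532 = -0.00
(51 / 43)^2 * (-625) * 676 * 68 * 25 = -1868168250000 / 1849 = -1010366819.90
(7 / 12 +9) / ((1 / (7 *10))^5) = 48320125000 / 3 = 16106708333.33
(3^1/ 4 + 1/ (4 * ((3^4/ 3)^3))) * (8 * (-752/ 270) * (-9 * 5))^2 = 133572044800/ 177147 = 754018.10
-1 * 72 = -72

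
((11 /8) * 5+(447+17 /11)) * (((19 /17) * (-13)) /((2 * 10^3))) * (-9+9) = 0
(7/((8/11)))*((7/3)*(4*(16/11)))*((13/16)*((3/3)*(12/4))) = 637/2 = 318.50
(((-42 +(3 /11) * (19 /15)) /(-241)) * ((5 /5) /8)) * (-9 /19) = -20619 /2014760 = -0.01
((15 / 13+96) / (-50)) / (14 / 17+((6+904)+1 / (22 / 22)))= -7157 / 3358550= -0.00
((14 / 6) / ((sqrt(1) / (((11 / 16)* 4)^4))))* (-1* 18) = -2402.04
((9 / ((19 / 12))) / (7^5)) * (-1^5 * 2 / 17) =-216 / 5428661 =-0.00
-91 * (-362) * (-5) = -164710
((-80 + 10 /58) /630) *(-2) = 463 /1827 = 0.25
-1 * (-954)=954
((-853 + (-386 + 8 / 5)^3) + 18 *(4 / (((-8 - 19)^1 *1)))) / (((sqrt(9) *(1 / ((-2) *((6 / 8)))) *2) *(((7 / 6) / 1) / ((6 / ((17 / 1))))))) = 4295880.85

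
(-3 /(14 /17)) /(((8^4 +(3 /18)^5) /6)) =-1189728 /222953479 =-0.01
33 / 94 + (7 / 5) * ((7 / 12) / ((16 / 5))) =5471 / 9024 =0.61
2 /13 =0.15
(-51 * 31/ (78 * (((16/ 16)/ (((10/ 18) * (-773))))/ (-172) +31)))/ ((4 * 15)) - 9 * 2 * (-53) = 1533479042915/ 1607438742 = 953.99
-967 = -967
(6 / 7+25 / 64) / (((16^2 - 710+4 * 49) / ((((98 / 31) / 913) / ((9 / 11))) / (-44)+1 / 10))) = -1654133 / 3423530880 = -0.00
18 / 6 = 3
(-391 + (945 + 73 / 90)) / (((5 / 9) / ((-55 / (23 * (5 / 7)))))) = -167167 / 50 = -3343.34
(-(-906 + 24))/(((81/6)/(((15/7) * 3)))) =420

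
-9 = -9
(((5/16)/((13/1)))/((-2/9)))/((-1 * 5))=9/416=0.02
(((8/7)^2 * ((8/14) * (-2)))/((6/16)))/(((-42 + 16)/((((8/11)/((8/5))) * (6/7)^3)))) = 737280/16823807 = 0.04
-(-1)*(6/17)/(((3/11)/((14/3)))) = 308/51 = 6.04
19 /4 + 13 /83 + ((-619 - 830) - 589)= -674987 /332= -2033.09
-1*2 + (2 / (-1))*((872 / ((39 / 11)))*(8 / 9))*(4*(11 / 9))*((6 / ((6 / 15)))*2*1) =-67529786 / 1053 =-64130.85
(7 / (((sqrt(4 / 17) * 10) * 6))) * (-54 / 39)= -21 * sqrt(17) / 260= -0.33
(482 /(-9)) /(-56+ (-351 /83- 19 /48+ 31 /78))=8321248 /9357879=0.89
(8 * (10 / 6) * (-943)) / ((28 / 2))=-898.10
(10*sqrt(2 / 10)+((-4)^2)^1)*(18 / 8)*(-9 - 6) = -540 - 135*sqrt(5) / 2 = -690.93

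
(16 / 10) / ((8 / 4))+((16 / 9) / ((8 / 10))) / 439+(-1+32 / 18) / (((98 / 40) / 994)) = 6249704 / 19755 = 316.36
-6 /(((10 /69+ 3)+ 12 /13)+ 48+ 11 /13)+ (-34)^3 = -932765219 /23732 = -39304.11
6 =6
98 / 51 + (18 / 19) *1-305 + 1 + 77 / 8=-2259755 / 7752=-291.51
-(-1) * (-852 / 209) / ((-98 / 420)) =25560 / 1463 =17.47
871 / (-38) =-871 / 38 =-22.92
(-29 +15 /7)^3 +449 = -6490665 /343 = -18923.22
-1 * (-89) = 89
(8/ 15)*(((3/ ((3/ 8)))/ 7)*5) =64/ 21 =3.05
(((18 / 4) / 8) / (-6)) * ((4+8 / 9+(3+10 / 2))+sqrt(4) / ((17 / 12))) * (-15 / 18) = 2735 / 2448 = 1.12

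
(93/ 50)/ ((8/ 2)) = 93/ 200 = 0.46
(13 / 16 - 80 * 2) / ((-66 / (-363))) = -28017 / 32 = -875.53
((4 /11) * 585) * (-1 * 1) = -2340 /11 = -212.73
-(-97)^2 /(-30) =9409 /30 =313.63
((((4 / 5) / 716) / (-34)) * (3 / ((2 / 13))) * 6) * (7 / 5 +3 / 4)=-5031 / 608600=-0.01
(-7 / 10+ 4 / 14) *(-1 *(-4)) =-58 / 35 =-1.66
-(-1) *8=8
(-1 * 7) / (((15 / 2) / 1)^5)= -224 / 759375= -0.00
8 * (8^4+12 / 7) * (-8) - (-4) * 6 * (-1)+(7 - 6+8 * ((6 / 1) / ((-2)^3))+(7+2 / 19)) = -34882656 / 133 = -262275.61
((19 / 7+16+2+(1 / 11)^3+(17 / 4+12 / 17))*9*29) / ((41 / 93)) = 394775222445 / 25975796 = 15197.81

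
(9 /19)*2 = 18 /19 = 0.95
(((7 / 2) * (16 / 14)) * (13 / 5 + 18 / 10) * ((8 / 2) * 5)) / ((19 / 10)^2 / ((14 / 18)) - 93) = -3.98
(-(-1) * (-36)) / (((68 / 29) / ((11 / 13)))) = -12.99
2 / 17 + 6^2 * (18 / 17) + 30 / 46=15205 / 391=38.89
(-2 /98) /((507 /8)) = -0.00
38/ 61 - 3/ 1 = -145/ 61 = -2.38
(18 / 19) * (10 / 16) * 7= 315 / 76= 4.14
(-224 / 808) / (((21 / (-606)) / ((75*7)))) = 4200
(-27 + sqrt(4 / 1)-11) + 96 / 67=-2316 / 67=-34.57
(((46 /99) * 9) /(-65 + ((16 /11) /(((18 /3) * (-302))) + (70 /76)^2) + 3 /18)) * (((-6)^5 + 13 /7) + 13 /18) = 4911958518412 /9668541519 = 508.04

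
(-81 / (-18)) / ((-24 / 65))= -195 / 16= -12.19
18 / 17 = 1.06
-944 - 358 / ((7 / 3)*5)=-34114 / 35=-974.69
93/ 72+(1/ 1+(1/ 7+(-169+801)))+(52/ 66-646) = -10.78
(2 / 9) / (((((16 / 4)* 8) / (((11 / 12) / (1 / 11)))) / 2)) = 121 / 864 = 0.14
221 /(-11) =-221 /11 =-20.09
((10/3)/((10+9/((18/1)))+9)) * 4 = 0.68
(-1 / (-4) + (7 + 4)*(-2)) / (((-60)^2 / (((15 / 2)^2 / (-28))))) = 87 / 7168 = 0.01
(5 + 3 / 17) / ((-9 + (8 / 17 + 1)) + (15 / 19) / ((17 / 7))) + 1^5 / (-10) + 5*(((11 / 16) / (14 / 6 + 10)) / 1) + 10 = 65161063 / 6887920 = 9.46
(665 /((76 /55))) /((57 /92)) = 44275 /57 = 776.75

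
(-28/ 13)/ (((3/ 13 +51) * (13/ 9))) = -14/ 481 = -0.03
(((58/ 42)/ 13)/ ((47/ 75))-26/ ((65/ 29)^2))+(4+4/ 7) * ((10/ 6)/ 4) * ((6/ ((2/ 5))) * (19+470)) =13966.42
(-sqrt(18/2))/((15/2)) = -2/5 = -0.40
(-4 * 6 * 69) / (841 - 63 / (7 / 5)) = -414 / 199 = -2.08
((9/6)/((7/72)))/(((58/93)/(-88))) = -441936/203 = -2177.02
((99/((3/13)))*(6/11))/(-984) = -39/164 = -0.24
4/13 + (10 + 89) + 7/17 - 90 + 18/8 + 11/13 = 11329/884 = 12.82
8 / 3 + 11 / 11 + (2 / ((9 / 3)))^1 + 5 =28 / 3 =9.33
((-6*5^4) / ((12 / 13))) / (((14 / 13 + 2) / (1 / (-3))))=21125 / 48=440.10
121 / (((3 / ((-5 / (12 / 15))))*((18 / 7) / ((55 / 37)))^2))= -448380625 / 5322672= -84.24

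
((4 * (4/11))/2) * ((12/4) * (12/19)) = 1.38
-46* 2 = -92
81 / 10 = 8.10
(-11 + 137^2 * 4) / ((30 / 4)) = 10008.67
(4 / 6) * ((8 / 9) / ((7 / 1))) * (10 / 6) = 80 / 567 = 0.14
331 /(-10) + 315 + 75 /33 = 31259 /110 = 284.17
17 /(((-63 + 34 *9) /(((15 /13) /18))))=85 /18954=0.00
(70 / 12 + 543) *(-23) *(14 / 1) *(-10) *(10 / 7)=2524633.33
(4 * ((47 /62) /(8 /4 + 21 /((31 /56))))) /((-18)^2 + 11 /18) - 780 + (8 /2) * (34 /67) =-188522912626 /242326739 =-777.97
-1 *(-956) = 956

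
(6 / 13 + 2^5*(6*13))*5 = 162270 / 13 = 12482.31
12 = 12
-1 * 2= -2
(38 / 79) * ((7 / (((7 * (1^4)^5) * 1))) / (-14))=-19 / 553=-0.03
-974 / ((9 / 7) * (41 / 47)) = -320446 / 369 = -868.42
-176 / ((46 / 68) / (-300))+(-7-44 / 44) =78044.17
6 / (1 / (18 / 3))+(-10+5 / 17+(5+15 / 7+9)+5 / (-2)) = 9505 / 238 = 39.94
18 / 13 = 1.38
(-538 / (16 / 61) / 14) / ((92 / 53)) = -869677 / 10304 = -84.40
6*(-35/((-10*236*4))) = 21/944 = 0.02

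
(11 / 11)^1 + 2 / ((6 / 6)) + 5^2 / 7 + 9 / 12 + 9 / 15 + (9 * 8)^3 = 52255829 / 140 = 373255.92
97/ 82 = 1.18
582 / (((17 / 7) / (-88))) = -358512 / 17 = -21088.94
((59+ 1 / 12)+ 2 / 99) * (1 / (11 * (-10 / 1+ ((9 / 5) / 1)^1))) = -117025 / 178596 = -0.66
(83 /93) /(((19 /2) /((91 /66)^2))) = 687323 /3848526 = 0.18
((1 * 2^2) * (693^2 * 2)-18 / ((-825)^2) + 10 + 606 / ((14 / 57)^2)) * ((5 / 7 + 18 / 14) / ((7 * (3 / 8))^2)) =1827103112107456 / 1634180625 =1118054.57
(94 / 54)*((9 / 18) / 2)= 47 / 108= 0.44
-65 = -65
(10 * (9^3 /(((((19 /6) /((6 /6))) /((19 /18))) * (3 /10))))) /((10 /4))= 3240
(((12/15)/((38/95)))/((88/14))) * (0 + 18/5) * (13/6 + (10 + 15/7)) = 1803/110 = 16.39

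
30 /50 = 3 /5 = 0.60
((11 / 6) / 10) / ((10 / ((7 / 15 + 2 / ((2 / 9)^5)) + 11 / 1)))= 9773357 / 144000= 67.87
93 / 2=46.50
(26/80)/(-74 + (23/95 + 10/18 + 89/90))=-2223/493940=-0.00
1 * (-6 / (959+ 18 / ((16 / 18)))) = -24 / 3917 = -0.01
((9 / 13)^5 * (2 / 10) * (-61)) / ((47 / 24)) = -86447736 / 87253855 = -0.99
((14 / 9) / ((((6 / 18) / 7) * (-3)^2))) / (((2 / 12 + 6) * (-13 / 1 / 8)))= -1568 / 4329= -0.36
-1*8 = -8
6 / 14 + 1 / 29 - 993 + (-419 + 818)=-120488 / 203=-593.54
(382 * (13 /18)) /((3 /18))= 4966 /3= 1655.33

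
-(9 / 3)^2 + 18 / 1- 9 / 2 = 9 / 2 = 4.50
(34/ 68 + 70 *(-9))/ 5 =-1259/ 10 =-125.90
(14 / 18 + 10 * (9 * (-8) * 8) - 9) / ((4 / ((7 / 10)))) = -181699 / 180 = -1009.44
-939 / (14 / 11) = -10329 / 14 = -737.79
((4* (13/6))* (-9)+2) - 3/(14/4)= -538/7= -76.86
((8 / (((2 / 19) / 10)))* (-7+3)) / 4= -760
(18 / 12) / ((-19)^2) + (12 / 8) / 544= 2715 / 392768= 0.01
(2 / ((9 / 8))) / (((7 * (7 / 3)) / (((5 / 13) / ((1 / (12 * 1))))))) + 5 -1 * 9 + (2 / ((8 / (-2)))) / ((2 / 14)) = -8915 / 1274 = -7.00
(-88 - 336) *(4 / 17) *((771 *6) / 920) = -980712 / 1955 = -501.64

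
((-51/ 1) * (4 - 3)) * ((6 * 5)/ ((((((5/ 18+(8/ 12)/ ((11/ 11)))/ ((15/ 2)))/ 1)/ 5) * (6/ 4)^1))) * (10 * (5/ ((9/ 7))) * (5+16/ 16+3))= -14175000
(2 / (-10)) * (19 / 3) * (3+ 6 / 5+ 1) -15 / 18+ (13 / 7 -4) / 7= -18929 / 2450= -7.73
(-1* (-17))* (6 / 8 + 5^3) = 8551 / 4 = 2137.75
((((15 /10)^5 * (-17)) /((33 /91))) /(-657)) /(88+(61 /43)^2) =25743627 /4276662368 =0.01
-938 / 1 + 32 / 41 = -38426 / 41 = -937.22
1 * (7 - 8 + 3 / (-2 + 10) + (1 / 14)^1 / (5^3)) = -0.62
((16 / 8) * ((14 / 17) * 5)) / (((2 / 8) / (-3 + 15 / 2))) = 2520 / 17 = 148.24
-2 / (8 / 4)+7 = 6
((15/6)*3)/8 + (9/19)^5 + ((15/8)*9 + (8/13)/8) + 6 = 12316018123/515028592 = 23.91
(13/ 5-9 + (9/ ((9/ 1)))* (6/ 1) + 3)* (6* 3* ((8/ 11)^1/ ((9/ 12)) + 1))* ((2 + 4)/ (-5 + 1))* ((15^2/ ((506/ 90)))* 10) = -154001250/ 2783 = -55336.42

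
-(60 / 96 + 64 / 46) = -371 / 184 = -2.02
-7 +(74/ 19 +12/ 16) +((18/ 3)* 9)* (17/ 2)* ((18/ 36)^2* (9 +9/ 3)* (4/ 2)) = 209125/ 76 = 2751.64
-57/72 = -19/24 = -0.79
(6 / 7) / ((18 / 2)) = 2 / 21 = 0.10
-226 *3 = -678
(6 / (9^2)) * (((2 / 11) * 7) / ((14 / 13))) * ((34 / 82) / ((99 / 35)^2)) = 541450 / 119346777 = 0.00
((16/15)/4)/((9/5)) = 4/27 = 0.15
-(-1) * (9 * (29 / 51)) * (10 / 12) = 145 / 34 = 4.26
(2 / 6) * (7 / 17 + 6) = 109 / 51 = 2.14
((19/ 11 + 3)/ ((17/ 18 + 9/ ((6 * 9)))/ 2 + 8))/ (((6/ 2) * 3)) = 0.06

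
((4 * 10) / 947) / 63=40 / 59661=0.00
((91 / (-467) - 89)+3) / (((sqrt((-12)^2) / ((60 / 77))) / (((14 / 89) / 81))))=-402530 / 37032633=-0.01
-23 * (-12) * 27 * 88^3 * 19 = 96488257536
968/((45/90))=1936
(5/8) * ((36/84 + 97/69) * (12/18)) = 2215/2898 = 0.76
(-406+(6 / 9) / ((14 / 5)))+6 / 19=-405.45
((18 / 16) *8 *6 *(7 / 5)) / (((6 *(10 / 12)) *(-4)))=-189 / 50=-3.78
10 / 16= 5 / 8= 0.62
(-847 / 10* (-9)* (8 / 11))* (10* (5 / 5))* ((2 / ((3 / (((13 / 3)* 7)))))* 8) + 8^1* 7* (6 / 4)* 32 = 899584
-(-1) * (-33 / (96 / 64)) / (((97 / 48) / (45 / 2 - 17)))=-5808 / 97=-59.88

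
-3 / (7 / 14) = -6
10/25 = 2/5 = 0.40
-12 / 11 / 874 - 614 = -2951504 / 4807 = -614.00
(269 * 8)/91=2152/91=23.65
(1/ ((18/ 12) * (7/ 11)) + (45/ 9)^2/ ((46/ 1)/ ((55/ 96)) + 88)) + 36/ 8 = 1107199/ 194376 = 5.70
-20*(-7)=140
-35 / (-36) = 35 / 36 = 0.97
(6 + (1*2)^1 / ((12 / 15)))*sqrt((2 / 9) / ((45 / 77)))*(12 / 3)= 34*sqrt(770) / 45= 20.97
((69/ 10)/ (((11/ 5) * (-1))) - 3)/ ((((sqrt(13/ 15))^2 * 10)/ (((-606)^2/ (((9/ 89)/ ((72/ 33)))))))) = -8824681080/ 1573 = -5610096.05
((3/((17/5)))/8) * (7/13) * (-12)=-315/442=-0.71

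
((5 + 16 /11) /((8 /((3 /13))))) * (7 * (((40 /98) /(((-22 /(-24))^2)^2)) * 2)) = 22083840 /14655641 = 1.51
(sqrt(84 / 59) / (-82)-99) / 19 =-99 / 19-sqrt(1239) / 45961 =-5.21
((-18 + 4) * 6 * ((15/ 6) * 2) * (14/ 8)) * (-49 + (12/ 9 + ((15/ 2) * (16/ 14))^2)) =-18965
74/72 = 37/36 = 1.03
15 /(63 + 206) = 0.06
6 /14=3 /7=0.43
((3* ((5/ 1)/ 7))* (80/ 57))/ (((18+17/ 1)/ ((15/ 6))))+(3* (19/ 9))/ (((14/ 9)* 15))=4527/ 9310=0.49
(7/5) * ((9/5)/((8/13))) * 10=819/20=40.95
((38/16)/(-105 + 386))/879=19/1975992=0.00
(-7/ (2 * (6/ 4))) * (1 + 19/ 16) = -245/ 48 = -5.10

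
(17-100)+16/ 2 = -75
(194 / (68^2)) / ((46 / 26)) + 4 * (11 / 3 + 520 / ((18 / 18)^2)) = 334161767 / 159528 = 2094.69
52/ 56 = 13/ 14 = 0.93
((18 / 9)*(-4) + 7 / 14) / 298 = -0.03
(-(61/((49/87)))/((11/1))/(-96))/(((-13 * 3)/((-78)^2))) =-68991/4312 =-16.00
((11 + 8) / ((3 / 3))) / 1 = 19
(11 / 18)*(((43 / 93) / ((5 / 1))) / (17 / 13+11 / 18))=6149 / 208785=0.03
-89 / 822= -0.11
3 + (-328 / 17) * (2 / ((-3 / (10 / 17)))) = 9161 / 867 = 10.57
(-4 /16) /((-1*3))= 1 /12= 0.08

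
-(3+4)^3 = -343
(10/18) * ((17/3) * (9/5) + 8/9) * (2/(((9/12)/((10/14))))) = 19960/1701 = 11.73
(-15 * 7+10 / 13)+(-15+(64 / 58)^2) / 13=-1151146 / 10933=-105.29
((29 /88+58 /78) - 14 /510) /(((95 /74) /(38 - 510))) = -1331835202 /3464175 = -384.46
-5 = -5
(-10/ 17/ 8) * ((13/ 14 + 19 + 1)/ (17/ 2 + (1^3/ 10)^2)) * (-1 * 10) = 1.81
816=816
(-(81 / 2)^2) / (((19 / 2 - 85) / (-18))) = -59049 / 151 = -391.05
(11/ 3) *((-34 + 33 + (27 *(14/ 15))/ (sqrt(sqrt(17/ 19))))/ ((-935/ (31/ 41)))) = -1302 *17^(3/ 4) *19^(1/ 4)/ 296225 + 31/ 10455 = -0.07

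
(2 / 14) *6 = 6 / 7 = 0.86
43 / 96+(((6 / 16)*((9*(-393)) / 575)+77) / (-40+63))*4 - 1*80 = -84507053 / 1269600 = -66.56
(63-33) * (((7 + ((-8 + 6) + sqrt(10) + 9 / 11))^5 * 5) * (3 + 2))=101183835000 * sqrt(10) / 14641 + 3535647168000 / 161051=43808063.03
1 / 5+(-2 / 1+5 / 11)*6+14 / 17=-7713 / 935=-8.25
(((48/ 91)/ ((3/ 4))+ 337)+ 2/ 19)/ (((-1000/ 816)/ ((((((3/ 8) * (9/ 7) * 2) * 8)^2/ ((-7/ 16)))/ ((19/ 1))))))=2779542490752/ 1408486625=1973.42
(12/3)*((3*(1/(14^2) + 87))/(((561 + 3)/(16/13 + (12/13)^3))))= 18894724/5059691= 3.73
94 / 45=2.09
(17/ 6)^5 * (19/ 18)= 26977283/ 139968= 192.74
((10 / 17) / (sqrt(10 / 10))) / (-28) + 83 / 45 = 19529 / 10710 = 1.82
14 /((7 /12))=24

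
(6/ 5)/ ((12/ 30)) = 3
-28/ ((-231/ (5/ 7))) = 20/ 231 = 0.09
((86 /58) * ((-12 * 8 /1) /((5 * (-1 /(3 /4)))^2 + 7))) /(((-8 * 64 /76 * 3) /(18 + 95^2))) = 66493179 /53708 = 1238.05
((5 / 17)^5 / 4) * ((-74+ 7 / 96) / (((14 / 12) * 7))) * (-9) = 199603125 / 4452671552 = 0.04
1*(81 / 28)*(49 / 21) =27 / 4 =6.75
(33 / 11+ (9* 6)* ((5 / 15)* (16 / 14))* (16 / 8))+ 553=4180 / 7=597.14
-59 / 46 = -1.28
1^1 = 1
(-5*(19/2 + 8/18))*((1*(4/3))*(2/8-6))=20585/54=381.20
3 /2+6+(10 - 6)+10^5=200023 /2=100011.50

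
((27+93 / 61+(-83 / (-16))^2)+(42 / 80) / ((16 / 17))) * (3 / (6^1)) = 4371899 / 156160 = 28.00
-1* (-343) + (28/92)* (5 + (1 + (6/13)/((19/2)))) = 1959041/5681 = 344.84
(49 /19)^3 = 117649 /6859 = 17.15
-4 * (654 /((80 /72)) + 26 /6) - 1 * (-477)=-1894.73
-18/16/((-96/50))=75/128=0.59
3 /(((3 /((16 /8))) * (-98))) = -1 /49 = -0.02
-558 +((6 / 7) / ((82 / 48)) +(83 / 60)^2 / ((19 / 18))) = -555.69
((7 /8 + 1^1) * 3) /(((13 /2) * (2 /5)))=225 /104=2.16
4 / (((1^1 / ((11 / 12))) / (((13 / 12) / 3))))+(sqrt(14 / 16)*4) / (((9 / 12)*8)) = sqrt(14) / 6+143 / 108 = 1.95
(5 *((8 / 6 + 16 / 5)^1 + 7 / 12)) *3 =307 / 4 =76.75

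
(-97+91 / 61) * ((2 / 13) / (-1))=11652 / 793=14.69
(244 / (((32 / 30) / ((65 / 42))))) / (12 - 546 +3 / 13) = -257725 / 388584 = -0.66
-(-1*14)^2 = -196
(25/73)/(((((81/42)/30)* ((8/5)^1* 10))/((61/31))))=53375/81468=0.66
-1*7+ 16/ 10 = -27/ 5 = -5.40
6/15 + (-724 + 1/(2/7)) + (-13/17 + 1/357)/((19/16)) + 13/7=-2868349/3990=-718.88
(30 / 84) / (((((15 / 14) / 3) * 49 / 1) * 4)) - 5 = -979 / 196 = -4.99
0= 0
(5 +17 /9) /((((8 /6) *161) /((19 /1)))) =589 /966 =0.61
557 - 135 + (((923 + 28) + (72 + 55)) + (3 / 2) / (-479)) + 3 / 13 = 18683835 / 12454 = 1500.23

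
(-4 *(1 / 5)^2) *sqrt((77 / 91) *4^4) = -64 *sqrt(143) / 325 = -2.35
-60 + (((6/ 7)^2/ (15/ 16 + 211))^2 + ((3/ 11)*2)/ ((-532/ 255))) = -695446147285107/ 11540483951458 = -60.26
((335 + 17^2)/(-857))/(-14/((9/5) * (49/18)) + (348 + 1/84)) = -52416/24847001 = -0.00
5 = 5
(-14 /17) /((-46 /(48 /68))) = 84 /6647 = 0.01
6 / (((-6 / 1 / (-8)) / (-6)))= -48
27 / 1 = 27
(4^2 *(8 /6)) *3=64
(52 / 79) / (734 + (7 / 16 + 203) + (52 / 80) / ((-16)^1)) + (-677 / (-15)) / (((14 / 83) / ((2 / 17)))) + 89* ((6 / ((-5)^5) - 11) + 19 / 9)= -759.80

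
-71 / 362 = -0.20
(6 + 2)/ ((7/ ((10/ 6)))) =40/ 21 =1.90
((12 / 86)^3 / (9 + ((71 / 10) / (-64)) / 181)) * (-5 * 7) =-125107200 / 11840738989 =-0.01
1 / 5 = 0.20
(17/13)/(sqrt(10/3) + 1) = -51/91 + 17 * sqrt(30)/91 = 0.46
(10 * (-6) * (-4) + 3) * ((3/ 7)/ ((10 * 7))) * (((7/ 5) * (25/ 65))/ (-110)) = -729/ 100100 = -0.01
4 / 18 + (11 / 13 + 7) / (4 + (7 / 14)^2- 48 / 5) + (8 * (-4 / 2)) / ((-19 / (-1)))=-496286 / 237861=-2.09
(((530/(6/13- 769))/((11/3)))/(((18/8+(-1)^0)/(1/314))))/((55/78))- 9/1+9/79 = -133242835986/14994123133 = -8.89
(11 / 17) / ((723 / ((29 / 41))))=319 / 503931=0.00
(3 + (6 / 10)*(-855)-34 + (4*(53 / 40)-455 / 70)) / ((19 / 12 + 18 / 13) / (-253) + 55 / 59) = -6347796312 / 10717115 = -592.30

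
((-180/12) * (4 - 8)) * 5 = 300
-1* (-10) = 10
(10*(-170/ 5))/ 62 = -170/ 31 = -5.48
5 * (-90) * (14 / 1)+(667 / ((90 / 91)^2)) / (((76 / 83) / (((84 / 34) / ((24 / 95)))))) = 433079087 / 440640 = 982.84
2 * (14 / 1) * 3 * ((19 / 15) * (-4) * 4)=-8512 / 5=-1702.40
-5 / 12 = -0.42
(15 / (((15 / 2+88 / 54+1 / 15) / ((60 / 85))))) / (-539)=-48600 / 22751729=-0.00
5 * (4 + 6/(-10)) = 17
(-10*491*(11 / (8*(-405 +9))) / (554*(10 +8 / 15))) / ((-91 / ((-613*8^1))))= 7524575 / 47792472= 0.16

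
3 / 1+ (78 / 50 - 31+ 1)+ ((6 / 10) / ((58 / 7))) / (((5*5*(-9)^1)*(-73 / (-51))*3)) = -25.44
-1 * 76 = -76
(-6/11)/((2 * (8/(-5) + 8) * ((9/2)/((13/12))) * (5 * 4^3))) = -13/405504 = -0.00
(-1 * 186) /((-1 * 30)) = 31 /5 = 6.20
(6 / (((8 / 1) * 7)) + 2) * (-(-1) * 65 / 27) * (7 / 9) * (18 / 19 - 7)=-441025 / 18468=-23.88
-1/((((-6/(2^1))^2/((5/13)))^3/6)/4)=-1000/533871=-0.00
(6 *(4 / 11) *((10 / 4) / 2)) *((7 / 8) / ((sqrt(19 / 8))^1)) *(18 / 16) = 1.74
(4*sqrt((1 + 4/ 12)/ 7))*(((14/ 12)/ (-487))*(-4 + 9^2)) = -308*sqrt(21)/ 4383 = -0.32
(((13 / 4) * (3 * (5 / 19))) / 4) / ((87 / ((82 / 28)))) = 2665 / 123424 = 0.02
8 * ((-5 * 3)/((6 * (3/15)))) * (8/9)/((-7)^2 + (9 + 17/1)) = -32/27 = -1.19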